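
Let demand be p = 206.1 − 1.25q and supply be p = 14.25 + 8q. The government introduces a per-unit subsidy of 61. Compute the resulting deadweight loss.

201.14

Competitive equilibrium: 206.1 − 1.25q = 14.25 + 8q → q* = 20.7405, p* = 180.1743.
The subsidy lowers effective supply by 61: p = 8q − 46.75.
New quantity: 206.1 − 1.25q = 8q − 46.75 → q' = 27.3351.
Overproduction Δq = 27.3351 − 20.7405 = 6.5946; wedge = subsidy = 61.
DWL = ½ × 6.5946 × 61 = 201.14.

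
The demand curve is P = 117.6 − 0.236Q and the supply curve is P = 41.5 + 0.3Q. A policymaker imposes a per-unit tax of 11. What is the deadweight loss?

Competitive equilibrium: 117.6 − 0.236Q = 41.5 + 0.3Q → Q* = 141.9776, P* = 84.0933.
With the tax, the buyer price exceeds the seller price by 11: (117.6 − 0.236Q) − (41.5 + 0.3Q) = 11 → Q' = 121.4552.
ΔQ = 141.9776 − 121.4552 = 20.5224; the wedge equals the tax, 11.
Welfare loss = ½ × 20.5224 × 11 = 112.87.

112.87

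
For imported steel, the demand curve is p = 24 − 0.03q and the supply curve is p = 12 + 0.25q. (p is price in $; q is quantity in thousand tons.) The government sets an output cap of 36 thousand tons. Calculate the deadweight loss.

Competitive equilibrium: 24 − 0.03q = 12 + 0.25q → q* = 42.8571, p* = 22.7143.
At q = 36: demand price = 24 − 0.03·36 = 22.92; supply price = 12 + 0.25·36 = 21.
Δq = 42.8571 − 36 = 6.8571; wedge = 22.92 − 21 = 1.92.
Deadweight loss = ½ × 6.8571 × 1.92 = $6.58 thousand.

$6.58 thousand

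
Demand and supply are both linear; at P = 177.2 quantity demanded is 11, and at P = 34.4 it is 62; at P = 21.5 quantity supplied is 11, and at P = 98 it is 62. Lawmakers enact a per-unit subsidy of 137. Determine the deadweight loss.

2182.44

Demand slope = (34.4 − 177.2)/(62 − 11) = −2.8, so P = 208 − 2.8Q.
Supply slope = (98 − 21.5)/(62 − 11) = 1.5, so P = 5 + 1.5Q.
Competitive equilibrium: 208 − 2.8Q = 5 + 1.5Q → Q* = 47.2093, P* = 75.814.
The subsidy lowers effective supply by 137: P = 1.5Q − 132.
New quantity: 208 − 2.8Q = 1.5Q − 132 → Q' = 79.0698.
Overproduction ΔQ = 79.0698 − 47.2093 = 31.8605; wedge = subsidy = 137.
Deadweight loss = ½ × 31.8605 × 137 = 2182.44.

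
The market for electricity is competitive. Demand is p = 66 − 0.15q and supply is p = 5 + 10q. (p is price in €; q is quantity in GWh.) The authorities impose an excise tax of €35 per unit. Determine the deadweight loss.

Competitive equilibrium: 66 − 0.15q = 5 + 10q → q* = 6.00985, p* = 65.09852.
With the tax, the buyer price exceeds the seller price by 35: (66 − 0.15q) − (5 + 10q) = 35 → q' = 2.56158.
Δq = 6.00985 − 2.56158 = 3.44827; the wedge equals the tax, 35.
Deadweight loss = ½ × 3.44827 × 35 = €60.34.

€60.34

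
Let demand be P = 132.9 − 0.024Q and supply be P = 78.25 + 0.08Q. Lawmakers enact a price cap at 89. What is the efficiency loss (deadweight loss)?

Competitive equilibrium: 132.9 − 0.024Q = 78.25 + 0.08Q → Q* = 525.4808, P* = 120.2885.
At the ceiling P = 89, quantity supplied = (89 − 78.25)/0.08 = 134.375.
Willingness to pay at Q' = 134.375: 132.9 − 0.024·134.375 = 129.675.
ΔQ = 525.4808 − 134.375 = 391.1058; wedge = 129.675 − 89 = 40.675.
Deadweight loss = ½ × 391.1058 × 40.675 = 7954.11.

7954.11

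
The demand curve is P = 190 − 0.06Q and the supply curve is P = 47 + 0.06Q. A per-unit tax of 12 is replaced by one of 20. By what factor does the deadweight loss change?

Competitive equilibrium: 190 − 0.06Q = 47 + 0.06Q → Q* = 1191.6667, P* = 118.5.
For a per-unit tax t: ΔQ = t/0.12, so DWL = ½·t·(t/0.12) = t²/0.24.
At t = 12: DWL = 600. At t = 20: DWL = 1666.667.
Ratio = (20/12)² = 2.778.

2.778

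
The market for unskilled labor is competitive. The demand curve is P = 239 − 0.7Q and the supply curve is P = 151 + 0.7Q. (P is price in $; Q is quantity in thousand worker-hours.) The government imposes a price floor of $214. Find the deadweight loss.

Competitive equilibrium: 239 − 0.7Q = 151 + 0.7Q → Q* = 62.8571, P* = 195.
At the floor P = 214, quantity demanded = (239 − 214)/0.7 = 35.7143.
Sellers' marginal cost at Q' = 35.7143: 151 + 0.7·35.7143 = 176.
ΔQ = 62.8571 − 35.7143 = 27.1428; wedge = 214 − 176 = 38.
DWL = ½ × 27.1428 × 38 = $515.71 thousand.

$515.71 thousand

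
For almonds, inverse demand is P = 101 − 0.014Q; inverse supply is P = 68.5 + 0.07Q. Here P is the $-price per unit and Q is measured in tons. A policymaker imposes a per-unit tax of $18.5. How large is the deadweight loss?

$2037.20

Competitive equilibrium: 101 − 0.014Q = 68.5 + 0.07Q → Q* = 386.9048, P* = 95.5833.
With the tax, the buyer price exceeds the seller price by 18.5: (101 − 0.014Q) − (68.5 + 0.07Q) = 18.5 → Q' = 166.6667.
ΔQ = 386.9048 − 166.6667 = 220.2381; the wedge equals the tax, 18.5.
The triangle = ½ × 220.2381 × 18.5 = $2037.20.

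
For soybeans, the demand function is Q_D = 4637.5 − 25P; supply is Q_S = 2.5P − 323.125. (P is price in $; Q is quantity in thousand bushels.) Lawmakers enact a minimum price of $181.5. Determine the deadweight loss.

$170.53 thousand

In inverse form: demand P = 185.5 − 0.04Q, supply P = 129.25 + 0.4Q.
Competitive equilibrium: 185.5 − 0.04Q = 129.25 + 0.4Q → Q* = 127.8409, P* = 180.3864.
At the floor P = 181.5, quantity demanded = (185.5 − 181.5)/0.04 = 100.
Sellers' marginal cost at Q' = 100: 129.25 + 0.4·100 = 169.25.
ΔQ = 127.8409 − 100 = 27.8409; wedge = 181.5 − 169.25 = 12.25.
The triangle = ½ × 27.8409 × 12.25 = $170.53 thousand.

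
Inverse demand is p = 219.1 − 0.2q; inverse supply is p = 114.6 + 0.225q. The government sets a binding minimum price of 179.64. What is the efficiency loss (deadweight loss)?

Competitive equilibrium: 219.1 − 0.2q = 114.6 + 0.225q → q* = 245.8824, p* = 169.9235.
At the floor p = 179.64, quantity demanded = (219.1 − 179.64)/0.2 = 197.3.
Sellers' marginal cost at q' = 197.3: 114.6 + 0.225·197.3 = 158.9925.
Δq = 245.8824 − 197.3 = 48.5824; wedge = 179.64 − 158.9925 = 20.6475.
Welfare loss = ½ × 48.5824 × 20.6475 = 501.55.

501.55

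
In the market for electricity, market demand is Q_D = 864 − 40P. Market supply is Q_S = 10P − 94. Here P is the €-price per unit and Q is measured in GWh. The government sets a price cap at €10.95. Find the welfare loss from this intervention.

€421.28

In inverse form: demand P = 21.6 − 0.025Q, supply P = 9.4 + 0.1Q.
Competitive equilibrium: 21.6 − 0.025Q = 9.4 + 0.1Q → Q* = 97.6, P* = 19.16.
At the ceiling P = 10.95, quantity supplied = (10.95 − 9.4)/0.1 = 15.5.
Willingness to pay at Q' = 15.5: 21.6 − 0.025·15.5 = 21.2125.
ΔQ = 97.6 − 15.5 = 82.1; wedge = 21.2125 − 10.95 = 10.2625.
Deadweight loss = ½ × 82.1 × 10.2625 = €421.28.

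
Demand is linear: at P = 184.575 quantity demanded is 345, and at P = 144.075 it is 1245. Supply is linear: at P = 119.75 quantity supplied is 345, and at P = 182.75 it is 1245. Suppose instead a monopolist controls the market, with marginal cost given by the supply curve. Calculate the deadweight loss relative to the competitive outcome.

Demand slope = (144.075 − 184.575)/(1245 − 345) = −0.045, so P = 200.1 − 0.045Q.
Supply slope = (182.75 − 119.75)/(1245 − 345) = 0.07, so P = 95.6 + 0.07Q.
Competitive equilibrium: 200.1 − 0.045Q = 95.6 + 0.07Q → Q* = 908.6957, P* = 159.2087.
Marginal revenue: MR = 200.1 − 0.09Q. Set MR = MC: 200.1 − 0.09Q = 95.6 + 0.07Q → Q_m = 653.125.
Price P_m = 200.1 − 0.045·653.125 = 170.7094; MC(Q_m) = 95.6 + 0.07·653.125 = 141.3188.
Competitive Q* = 908.6957, so ΔQ = 255.5707; wedge = 170.7094 − 141.3188 = 29.3906.
Welfare loss = ½ × 255.5707 × 29.3906 = 3755.69.

3755.69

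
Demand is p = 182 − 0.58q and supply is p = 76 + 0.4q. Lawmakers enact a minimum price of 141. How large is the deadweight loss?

688.09

Competitive equilibrium: 182 − 0.58q = 76 + 0.4q → q* = 108.1633, p* = 119.2653.
At the floor p = 141, quantity demanded = (182 − 141)/0.58 = 70.6897.
Sellers' marginal cost at q' = 70.6897: 76 + 0.4·70.6897 = 104.2759.
Δq = 108.1633 − 70.6897 = 37.4736; wedge = 141 − 104.2759 = 36.7241.
Deadweight loss = ½ × 37.4736 × 36.7241 = 688.09.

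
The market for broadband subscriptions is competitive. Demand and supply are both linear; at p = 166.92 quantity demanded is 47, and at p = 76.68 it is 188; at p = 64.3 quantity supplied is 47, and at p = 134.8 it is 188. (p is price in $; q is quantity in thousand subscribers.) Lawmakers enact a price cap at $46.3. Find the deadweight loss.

$9051.84 thousand

Demand slope = (76.68 − 166.92)/(188 − 47) = −0.64, so p = 197 − 0.64q.
Supply slope = (134.8 − 64.3)/(188 − 47) = 0.5, so p = 40.8 + 0.5q.
Competitive equilibrium: 197 − 0.64q = 40.8 + 0.5q → q* = 137.0175, p* = 109.3088.
At the ceiling p = 46.3, quantity supplied = (46.3 − 40.8)/0.5 = 11.
Willingness to pay at q' = 11: 197 − 0.64·11 = 189.96.
Δq = 137.0175 − 11 = 126.0175; wedge = 189.96 − 46.3 = 143.66.
Deadweight loss = ½ × 126.0175 × 143.66 = $9051.84 thousand.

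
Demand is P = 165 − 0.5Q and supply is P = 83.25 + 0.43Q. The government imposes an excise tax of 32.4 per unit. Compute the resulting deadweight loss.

564.39

Competitive equilibrium: 165 − 0.5Q = 83.25 + 0.43Q → Q* = 87.9032, P* = 121.0484.
With the tax, the buyer price exceeds the seller price by 32.4: (165 − 0.5Q) − (83.25 + 0.43Q) = 32.4 → Q' = 53.0645.
ΔQ = 87.9032 − 53.0645 = 34.8387; the wedge equals the tax, 32.4.
The triangle = ½ × 34.8387 × 32.4 = 564.39.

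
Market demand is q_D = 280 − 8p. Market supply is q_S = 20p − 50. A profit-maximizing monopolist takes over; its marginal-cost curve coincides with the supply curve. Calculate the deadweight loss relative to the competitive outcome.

523.93

In inverse form: demand p = 35 − 0.125q, supply p = 2.5 + 0.05q.
Competitive equilibrium: 35 − 0.125q = 2.5 + 0.05q → q* = 185.7143, p* = 11.7857.
Marginal revenue: MR = 35 − 0.25q. Set MR = MC: 35 − 0.25q = 2.5 + 0.05q → q_m = 108.3333.
Price p_m = 35 − 0.125·108.3333 = 21.4583; MC(q_m) = 2.5 + 0.05·108.3333 = 7.9167.
Competitive q* = 185.7143, so Δq = 77.381; wedge = 21.4583 − 7.9167 = 13.5416.
DWL = ½ × 77.381 × 13.5416 = 523.93.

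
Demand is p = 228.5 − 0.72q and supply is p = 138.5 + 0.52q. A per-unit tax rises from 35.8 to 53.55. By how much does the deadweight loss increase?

639.50

Competitive equilibrium: 228.5 − 0.72q = 138.5 + 0.52q → q* = 72.5806, p* = 176.2419.
For a per-unit tax t: Δq = t/1.24, so DWL = ½·t·(t/1.24) = t²/2.48.
At t = 35.8: DWL = 516.79. At t = 53.55: DWL = 1156.291.
Increase = 1156.291 − 516.79 = 639.50.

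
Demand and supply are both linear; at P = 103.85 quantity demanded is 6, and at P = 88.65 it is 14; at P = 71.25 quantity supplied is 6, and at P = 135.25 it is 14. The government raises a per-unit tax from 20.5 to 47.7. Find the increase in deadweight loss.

Demand slope = (88.65 − 103.85)/(14 − 6) = −1.9, so P = 115.25 − 1.9Q.
Supply slope = (135.25 − 71.25)/(14 − 6) = 8, so P = 23.25 + 8Q.
Competitive equilibrium: 115.25 − 1.9Q = 23.25 + 8Q → Q* = 9.2929, P* = 97.5934.
For a per-unit tax t: ΔQ = t/9.9, so DWL = ½·t·(t/9.9) = t²/19.8.
At t = 20.5: DWL = 21.225. At t = 47.7: DWL = 114.914.
Increase = 114.914 − 21.225 = 93.69.

93.69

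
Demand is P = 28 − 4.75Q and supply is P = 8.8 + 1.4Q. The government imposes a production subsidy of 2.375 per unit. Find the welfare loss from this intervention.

Competitive equilibrium: 28 − 4.75Q = 8.8 + 1.4Q → Q* = 3.122, P* = 13.1707.
The subsidy lowers effective supply by 2.375: P = 6.425 + 1.4Q.
New quantity: 28 − 4.75Q = 6.425 + 1.4Q → Q' = 3.5081.
Overproduction ΔQ = 3.5081 − 3.122 = 0.3861; wedge = subsidy = 2.375.
DWL = ½ × 0.3861 × 2.375 = 0.46.

0.46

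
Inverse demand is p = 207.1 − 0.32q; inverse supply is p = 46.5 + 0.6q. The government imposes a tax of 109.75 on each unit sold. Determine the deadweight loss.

Competitive equilibrium: 207.1 − 0.32q = 46.5 + 0.6q → q* = 174.5652, p* = 151.2391.
With the tax, the buyer price exceeds the seller price by 109.75: (207.1 − 0.32q) − (46.5 + 0.6q) = 109.75 → q' = 55.2717.
Δq = 174.5652 − 55.2717 = 119.2935; the wedge equals the tax, 109.75.
Deadweight loss = ½ × 119.2935 × 109.75 = 6546.23.

6546.23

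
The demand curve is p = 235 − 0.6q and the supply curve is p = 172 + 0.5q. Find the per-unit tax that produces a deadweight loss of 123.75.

Competitive equilibrium: 235 − 0.6q = 172 + 0.5q → q* = 57.2727, p* = 200.6364.
A tax t gives Δq = t/1.1 and wedge t, so DWL = t²/2.2.
t²/2.2 = 123.75 → t² = 272.25 → t = 16.5.

16.5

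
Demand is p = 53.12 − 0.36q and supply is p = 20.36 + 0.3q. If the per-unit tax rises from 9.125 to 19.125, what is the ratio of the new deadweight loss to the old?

4.393

Competitive equilibrium: 53.12 − 0.36q = 20.36 + 0.3q → q* = 49.6364, p* = 35.2509.
For a per-unit tax t: Δq = t/0.66, so DWL = ½·t·(t/0.66) = t²/1.32.
At t = 9.125: DWL = 63.080. At t = 19.125: DWL = 277.095.
Ratio = (19.125/9.125)² = 4.393.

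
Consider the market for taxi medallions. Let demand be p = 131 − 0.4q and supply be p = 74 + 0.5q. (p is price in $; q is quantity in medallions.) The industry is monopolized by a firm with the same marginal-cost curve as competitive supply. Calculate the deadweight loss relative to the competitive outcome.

Competitive equilibrium: 131 − 0.4q = 74 + 0.5q → q* = 63.3333, p* = 105.6667.
Marginal revenue: MR = 131 − 0.8q. Set MR = MC: 131 − 0.8q = 74 + 0.5q → q_m = 43.8462.
Price p_m = 131 − 0.4·43.8462 = 113.4615; MC(q_m) = 74 + 0.5·43.8462 = 95.9231.
Competitive q* = 63.3333, so Δq = 19.4871; wedge = 113.4615 − 95.9231 = 17.5384.
Deadweight loss = ½ × 19.4871 × 17.5384 = $170.89.

$170.89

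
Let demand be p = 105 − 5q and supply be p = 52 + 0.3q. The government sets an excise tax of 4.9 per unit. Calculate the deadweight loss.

Competitive equilibrium: 105 − 5q = 52 + 0.3q → q* = 10, p* = 55.
With the tax, the buyer price exceeds the seller price by 4.9: (105 − 5q) − (52 + 0.3q) = 4.9 → q' = 9.0755.
Δq = 10 − 9.0755 = 0.9245; the wedge equals the tax, 4.9.
DWL = ½ × 0.9245 × 4.9 = 2.27.

2.27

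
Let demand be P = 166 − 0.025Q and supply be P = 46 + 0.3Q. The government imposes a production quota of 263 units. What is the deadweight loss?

Competitive equilibrium: 166 − 0.025Q = 46 + 0.3Q → Q* = 369.2308, P* = 156.7692.
At Q = 263: demand price = 166 − 0.025·263 = 159.425; supply price = 46 + 0.3·263 = 124.9.
ΔQ = 369.2308 − 263 = 106.2308; wedge = 159.425 − 124.9 = 34.525.
DWL = ½ × 106.2308 × 34.525 = 1833.81.

1833.81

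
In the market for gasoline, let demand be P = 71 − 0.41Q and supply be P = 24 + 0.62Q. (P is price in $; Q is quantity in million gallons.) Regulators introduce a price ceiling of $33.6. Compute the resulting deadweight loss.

$468.06 million

Competitive equilibrium: 71 − 0.41Q = 24 + 0.62Q → Q* = 45.6311, P* = 52.2913.
At the ceiling P = 33.6, quantity supplied = (33.6 − 24)/0.62 = 15.4839.
Willingness to pay at Q' = 15.4839: 71 − 0.41·15.4839 = 64.6516.
ΔQ = 45.6311 − 15.4839 = 30.1472; wedge = 64.6516 − 33.6 = 31.0516.
Welfare loss = ½ × 30.1472 × 31.0516 = $468.06 million.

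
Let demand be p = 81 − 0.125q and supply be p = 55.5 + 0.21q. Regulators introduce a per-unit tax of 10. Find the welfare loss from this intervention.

Competitive equilibrium: 81 − 0.125q = 55.5 + 0.21q → q* = 76.1194, p* = 71.4851.
With the tax, the buyer price exceeds the seller price by 10: (81 − 0.125q) − (55.5 + 0.21q) = 10 → q' = 46.2687.
Δq = 76.1194 − 46.2687 = 29.8507; the wedge equals the tax, 10.
The triangle = ½ × 29.8507 × 10 = 149.25.

149.25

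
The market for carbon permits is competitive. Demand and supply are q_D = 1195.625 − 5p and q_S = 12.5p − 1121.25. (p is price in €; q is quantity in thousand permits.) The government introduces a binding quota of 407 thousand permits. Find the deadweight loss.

In inverse form: demand p = 239.125 − 0.2q, supply p = 89.7 + 0.08q.
Competitive equilibrium: 239.125 − 0.2q = 89.7 + 0.08q → q* = 533.6607, p* = 132.3929.
At q = 407: demand price = 239.125 − 0.2·407 = 157.725; supply price = 89.7 + 0.08·407 = 122.26.
Δq = 533.6607 − 407 = 126.6607; wedge = 157.725 − 122.26 = 35.465.
The triangle = ½ × 126.6607 × 35.465 = €2246.01 thousand.

€2246.01 thousand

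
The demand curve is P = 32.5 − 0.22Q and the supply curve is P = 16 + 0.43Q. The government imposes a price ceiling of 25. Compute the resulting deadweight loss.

Competitive equilibrium: 32.5 − 0.22Q = 16 + 0.43Q → Q* = 25.3846, P* = 26.9154.
At the ceiling P = 25, quantity supplied = (25 − 16)/0.43 = 20.9302.
Willingness to pay at Q' = 20.9302: 32.5 − 0.22·20.9302 = 27.8954.
ΔQ = 25.3846 − 20.9302 = 4.4544; wedge = 27.8954 − 25 = 2.8954.
The triangle = ½ × 4.4544 × 2.8954 = 6.45.

6.45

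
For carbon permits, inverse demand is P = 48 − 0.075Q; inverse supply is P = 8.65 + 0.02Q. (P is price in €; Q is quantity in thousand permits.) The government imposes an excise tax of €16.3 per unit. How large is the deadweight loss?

Competitive equilibrium: 48 − 0.075Q = 8.65 + 0.02Q → Q* = 414.2105, P* = 16.9342.
With the tax, the buyer price exceeds the seller price by 16.3: (48 − 0.075Q) − (8.65 + 0.02Q) = 16.3 → Q' = 242.6316.
ΔQ = 414.2105 − 242.6316 = 171.5789; the wedge equals the tax, 16.3.
Deadweight loss = ½ × 171.5789 × 16.3 = €1398.37 thousand.

€1398.37 thousand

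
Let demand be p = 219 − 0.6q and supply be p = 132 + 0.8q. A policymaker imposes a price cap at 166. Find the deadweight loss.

Competitive equilibrium: 219 − 0.6q = 132 + 0.8q → q* = 62.1429, p* = 181.7143.
At the ceiling p = 166, quantity supplied = (166 − 132)/0.8 = 42.5.
Willingness to pay at q' = 42.5: 219 − 0.6·42.5 = 193.5.
Δq = 62.1429 − 42.5 = 19.6429; wedge = 193.5 − 166 = 27.5.
Deadweight loss = ½ × 19.6429 × 27.5 = 270.09.

270.09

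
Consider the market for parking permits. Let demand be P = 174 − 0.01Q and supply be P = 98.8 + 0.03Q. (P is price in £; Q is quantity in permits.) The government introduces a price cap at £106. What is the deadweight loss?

Competitive equilibrium: 174 − 0.01Q = 98.8 + 0.03Q → Q* = 1880, P* = 155.2.
At the ceiling P = 106, quantity supplied = (106 − 98.8)/0.03 = 240.
Willingness to pay at Q' = 240: 174 − 0.01·240 = 171.6.
ΔQ = 1880 − 240 = 1640; wedge = 171.6 − 106 = 65.6.
The triangle = ½ × 1640 × 65.6 = £53792.

£53792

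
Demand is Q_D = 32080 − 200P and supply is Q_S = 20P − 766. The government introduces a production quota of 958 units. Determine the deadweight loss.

43797.71

In inverse form: demand P = 160.4 − 0.005Q, supply P = 38.3 + 0.05Q.
Competitive equilibrium: 160.4 − 0.005Q = 38.3 + 0.05Q → Q* = 2220, P* = 149.3.
At Q = 958: demand price = 160.4 − 0.005·958 = 155.61; supply price = 38.3 + 0.05·958 = 86.2.
ΔQ = 2220 − 958 = 1262; wedge = 155.61 − 86.2 = 69.41.
Deadweight loss = ½ × 1262 × 69.41 = 43797.71.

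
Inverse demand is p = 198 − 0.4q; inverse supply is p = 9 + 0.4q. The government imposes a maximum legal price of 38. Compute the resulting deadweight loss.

Competitive equilibrium: 198 − 0.4q = 9 + 0.4q → q* = 236.25, p* = 103.5.
At the ceiling p = 38, quantity supplied = (38 − 9)/0.4 = 72.5.
Willingness to pay at q' = 72.5: 198 − 0.4·72.5 = 169.
Δq = 236.25 − 72.5 = 163.75; wedge = 169 − 38 = 131.
Welfare loss = ½ × 163.75 × 131 = 10725.625.

10725.625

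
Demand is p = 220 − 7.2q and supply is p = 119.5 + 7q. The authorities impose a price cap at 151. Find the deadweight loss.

47.17

Competitive equilibrium: 220 − 7.2q = 119.5 + 7q → q* = 7.0775, p* = 169.0423.
At the ceiling p = 151, quantity supplied = (151 − 119.5)/7 = 4.5.
Willingness to pay at q' = 4.5: 220 − 7.2·4.5 = 187.6.
Δq = 7.0775 − 4.5 = 2.5775; wedge = 187.6 − 151 = 36.6.
The triangle = ½ × 2.5775 × 36.6 = 47.17.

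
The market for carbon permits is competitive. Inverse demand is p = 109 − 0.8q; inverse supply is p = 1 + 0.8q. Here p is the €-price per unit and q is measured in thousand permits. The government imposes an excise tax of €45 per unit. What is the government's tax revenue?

Competitive equilibrium: 109 − 0.8q = 1 + 0.8q → q* = 67.5, p* = 55.
With the tax, the buyer price exceeds the seller price by 45: (109 − 0.8q) − (1 + 0.8q) = 45 → q' = 39.375.
Tax revenue = 45 × 39.375 = €1771.875 thousand.

€1771.875 thousand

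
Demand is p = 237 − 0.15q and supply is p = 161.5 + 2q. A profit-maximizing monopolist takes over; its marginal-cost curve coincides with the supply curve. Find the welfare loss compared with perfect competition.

Competitive equilibrium: 237 − 0.15q = 161.5 + 2q → q* = 35.1163, p* = 231.7326.
Marginal revenue: MR = 237 − 0.3q. Set MR = MC: 237 − 0.3q = 161.5 + 2q → q_m = 32.8261.
Price p_m = 237 − 0.15·32.8261 = 232.0761; MC(q_m) = 161.5 + 2·32.8261 = 227.1522.
Competitive q* = 35.1163, so Δq = 2.2902; wedge = 232.0761 − 227.1522 = 4.9239.
DWL = ½ × 2.2902 × 4.9239 = 5.64.

5.64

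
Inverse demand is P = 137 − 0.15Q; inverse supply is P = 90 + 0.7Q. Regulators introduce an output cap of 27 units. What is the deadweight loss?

Competitive equilibrium: 137 − 0.15Q = 90 + 0.7Q → Q* = 55.2941, P* = 128.7059.
At Q = 27: demand price = 137 − 0.15·27 = 132.95; supply price = 90 + 0.7·27 = 108.9.
ΔQ = 55.2941 − 27 = 28.2941; wedge = 132.95 − 108.9 = 24.05.
Welfare loss = ½ × 28.2941 × 24.05 = 340.24.

340.24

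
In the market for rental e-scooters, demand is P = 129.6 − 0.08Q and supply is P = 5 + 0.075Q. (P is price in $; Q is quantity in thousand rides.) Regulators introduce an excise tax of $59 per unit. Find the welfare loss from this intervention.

Competitive equilibrium: 129.6 − 0.08Q = 5 + 0.075Q → Q* = 803.871, P* = 65.2903.
With the tax, the buyer price exceeds the seller price by 59: (129.6 − 0.08Q) − (5 + 0.075Q) = 59 → Q' = 423.2258.
ΔQ = 803.871 − 423.2258 = 380.6452; the wedge equals the tax, 59.
DWL = ½ × 380.6452 × 59 = $11229.03 thousand.

$11229.03 thousand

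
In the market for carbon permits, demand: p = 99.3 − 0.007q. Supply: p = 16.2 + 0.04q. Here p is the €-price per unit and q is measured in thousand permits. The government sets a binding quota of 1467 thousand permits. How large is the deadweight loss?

€2130.33 thousand

Competitive equilibrium: 99.3 − 0.007q = 16.2 + 0.04q → q* = 1768.0851, p* = 86.9234.
At q = 1467: demand price = 99.3 − 0.007·1467 = 89.031; supply price = 16.2 + 0.04·1467 = 74.88.
Δq = 1768.0851 − 1467 = 301.0851; wedge = 89.031 − 74.88 = 14.151.
The triangle = ½ × 301.0851 × 14.151 = €2130.33 thousand.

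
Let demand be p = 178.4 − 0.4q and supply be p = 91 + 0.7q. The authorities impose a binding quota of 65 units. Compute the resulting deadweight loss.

114.91

Competitive equilibrium: 178.4 − 0.4q = 91 + 0.7q → q* = 79.4545, p* = 146.6182.
At q = 65: demand price = 178.4 − 0.4·65 = 152.4; supply price = 91 + 0.7·65 = 136.5.
Δq = 79.4545 − 65 = 14.4545; wedge = 152.4 − 136.5 = 15.9.
DWL = ½ × 14.4545 × 15.9 = 114.91.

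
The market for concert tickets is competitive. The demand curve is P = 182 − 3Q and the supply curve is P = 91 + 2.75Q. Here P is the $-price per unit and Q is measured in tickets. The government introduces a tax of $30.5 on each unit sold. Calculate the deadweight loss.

Competitive equilibrium: 182 − 3Q = 91 + 2.75Q → Q* = 15.8261, P* = 134.5217.
With the tax, the buyer price exceeds the seller price by 30.5: (182 − 3Q) − (91 + 2.75Q) = 30.5 → Q' = 10.5217.
ΔQ = 15.8261 − 10.5217 = 5.3044; the wedge equals the tax, 30.5.
DWL = ½ × 5.3044 × 30.5 = $80.89.

$80.89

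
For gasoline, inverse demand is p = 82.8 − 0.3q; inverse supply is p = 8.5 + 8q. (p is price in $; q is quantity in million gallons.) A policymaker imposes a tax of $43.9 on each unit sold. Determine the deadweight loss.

$116.10 million

Competitive equilibrium: 82.8 − 0.3q = 8.5 + 8q → q* = 8.9518, p* = 80.1145.
With the tax, the buyer price exceeds the seller price by 43.9: (82.8 − 0.3q) − (8.5 + 8q) = 43.9 → q' = 3.6627.
Δq = 8.9518 − 3.6627 = 5.2891; the wedge equals the tax, 43.9.
The triangle = ½ × 5.2891 × 43.9 = $116.10 million.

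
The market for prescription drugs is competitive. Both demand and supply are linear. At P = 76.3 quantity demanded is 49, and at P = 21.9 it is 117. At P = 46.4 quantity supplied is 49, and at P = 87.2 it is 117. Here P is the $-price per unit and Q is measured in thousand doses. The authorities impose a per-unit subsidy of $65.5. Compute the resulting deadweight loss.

$1532.23 thousand

Demand slope = (21.9 − 76.3)/(117 − 49) = −0.8, so P = 115.5 − 0.8Q.
Supply slope = (87.2 − 46.4)/(117 − 49) = 0.6, so P = 17 + 0.6Q.
Competitive equilibrium: 115.5 − 0.8Q = 17 + 0.6Q → Q* = 70.3571, P* = 59.2143.
The subsidy lowers effective supply by 65.5: P = 0.6Q − 48.5.
New quantity: 115.5 − 0.8Q = 0.6Q − 48.5 → Q' = 117.1429.
Overproduction ΔQ = 117.1429 − 70.3571 = 46.7858; wedge = subsidy = 65.5.
Welfare loss = ½ × 46.7858 × 65.5 = $1532.23 thousand.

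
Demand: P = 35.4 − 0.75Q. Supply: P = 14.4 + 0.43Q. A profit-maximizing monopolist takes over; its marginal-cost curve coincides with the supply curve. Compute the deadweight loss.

Competitive equilibrium: 35.4 − 0.75Q = 14.4 + 0.43Q → Q* = 17.7966, P* = 22.0525.
Marginal revenue: MR = 35.4 − 1.5Q. Set MR = MC: 35.4 − 1.5Q = 14.4 + 0.43Q → Q_m = 10.8808.
Price P_m = 35.4 − 0.75·10.8808 = 27.2394; MC(Q_m) = 14.4 + 0.43·10.8808 = 19.0787.
Competitive Q* = 17.7966, so ΔQ = 6.9158; wedge = 27.2394 − 19.0787 = 8.1607.
Welfare loss = ½ × 6.9158 × 8.1607 = 28.22.

28.22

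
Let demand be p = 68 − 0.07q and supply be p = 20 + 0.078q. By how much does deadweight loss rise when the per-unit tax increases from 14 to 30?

2378.38

Competitive equilibrium: 68 − 0.07q = 20 + 0.078q → q* = 324.3243, p* = 45.2973.
For a per-unit tax t: Δq = t/0.148, so DWL = ½·t·(t/0.148) = t²/0.296.
At t = 14: DWL = 662.162. At t = 30: DWL = 3040.541.
Increase = 3040.541 − 662.162 = 2378.38.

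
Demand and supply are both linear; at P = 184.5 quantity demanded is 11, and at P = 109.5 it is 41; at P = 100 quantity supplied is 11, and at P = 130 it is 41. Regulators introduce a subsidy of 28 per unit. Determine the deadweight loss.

112

Demand slope = (109.5 − 184.5)/(41 − 11) = −2.5, so P = 212 − 2.5Q.
Supply slope = (130 − 100)/(41 − 11) = 1, so P = 89 + Q.
Competitive equilibrium: 212 − 2.5Q = 89 + Q → Q* = 35.1429, P* = 124.1429.
The subsidy lowers effective supply by 28: P = 61 + Q.
New quantity: 212 − 2.5Q = 61 + Q → Q' = 43.1429.
Overproduction ΔQ = 43.1429 − 35.1429 = 8; wedge = subsidy = 28.
DWL = ½ × 8 × 28 = 112.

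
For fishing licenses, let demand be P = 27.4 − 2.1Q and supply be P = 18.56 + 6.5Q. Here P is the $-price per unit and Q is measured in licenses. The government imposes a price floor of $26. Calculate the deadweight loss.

$0.56

Competitive equilibrium: 27.4 − 2.1Q = 18.56 + 6.5Q → Q* = 1.0279, P* = 25.2414.
At the floor P = 26, quantity demanded = (27.4 − 26)/2.1 = 0.6667.
Sellers' marginal cost at Q' = 0.6667: 18.56 + 6.5·0.6667 = 22.8936.
ΔQ = 1.0279 − 0.6667 = 0.3612; wedge = 26 − 22.8936 = 3.1064.
Deadweight loss = ½ × 0.3612 × 3.1064 = $0.56.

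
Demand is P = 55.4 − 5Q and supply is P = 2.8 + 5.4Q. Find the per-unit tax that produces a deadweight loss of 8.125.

13

Competitive equilibrium: 55.4 − 5Q = 2.8 + 5.4Q → Q* = 5.0577, P* = 30.1115.
A tax t gives ΔQ = t/10.4 and wedge t, so DWL = t²/20.8.
t²/20.8 = 8.125 → t² = 169 → t = 13.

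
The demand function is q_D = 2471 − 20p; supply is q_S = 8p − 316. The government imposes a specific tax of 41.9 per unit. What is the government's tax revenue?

In inverse form: demand p = 123.55 − 0.05q, supply p = 39.5 + 0.125q.
Competitive equilibrium: 123.55 − 0.05q = 39.5 + 0.125q → q* = 480.2857, p* = 99.5357.
With the tax, the buyer price exceeds the seller price by 41.9: (123.55 − 0.05q) − (39.5 + 0.125q) = 41.9 → q' = 240.8571.
Tax revenue = 41.9 × 240.8571 = 10091.91.

10091.91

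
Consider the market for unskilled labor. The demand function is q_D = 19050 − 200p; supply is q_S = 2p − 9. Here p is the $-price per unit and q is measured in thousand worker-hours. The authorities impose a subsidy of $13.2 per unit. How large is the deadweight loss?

In inverse form: demand p = 95.25 − 0.005q, supply p = 4.5 + 0.5q.
Competitive equilibrium: 95.25 − 0.005q = 4.5 + 0.5q → q* = 179.703, p* = 94.3515.
The subsidy lowers effective supply by 13.2: p = 0.5q − 8.7.
New quantity: 95.25 − 0.005q = 0.5q − 8.7 → q' = 205.8416.
Overproduction Δq = 205.8416 − 179.703 = 26.1386; wedge = subsidy = 13.2.
Deadweight loss = ½ × 26.1386 × 13.2 = $172.51 thousand.

$172.51 thousand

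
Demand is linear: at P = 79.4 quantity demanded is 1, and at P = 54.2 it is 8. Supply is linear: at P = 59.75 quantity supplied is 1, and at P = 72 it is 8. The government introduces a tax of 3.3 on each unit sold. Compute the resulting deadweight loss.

Demand slope = (54.2 − 79.4)/(8 − 1) = −3.6, so P = 83 − 3.6Q.
Supply slope = (72 − 59.75)/(8 − 1) = 1.75, so P = 58 + 1.75Q.
Competitive equilibrium: 83 − 3.6Q = 58 + 1.75Q → Q* = 4.6729, P* = 66.1776.
With the tax, the buyer price exceeds the seller price by 3.3: (83 − 3.6Q) − (58 + 1.75Q) = 3.3 → Q' = 4.0561.
ΔQ = 4.6729 − 4.0561 = 0.6168; the wedge equals the tax, 3.3.
Deadweight loss = ½ × 0.6168 × 3.3 = 1.02.

1.02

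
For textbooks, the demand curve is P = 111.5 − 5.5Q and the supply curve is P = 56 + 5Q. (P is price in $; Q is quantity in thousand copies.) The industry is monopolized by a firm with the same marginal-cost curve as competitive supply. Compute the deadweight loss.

Competitive equilibrium: 111.5 − 5.5Q = 56 + 5Q → Q* = 5.2857, P* = 82.4286.
Marginal revenue: MR = 111.5 − 11Q. Set MR = MC: 111.5 − 11Q = 56 + 5Q → Q_m = 3.4688.
Price P_m = 111.5 − 5.5·3.4688 = 92.4216; MC(Q_m) = 56 + 5·3.4688 = 73.344.
Competitive Q* = 5.2857, so ΔQ = 1.8169; wedge = 92.4216 − 73.344 = 19.0776.
The triangle = ½ × 1.8169 × 19.0776 = $17.33 thousand.

$17.33 thousand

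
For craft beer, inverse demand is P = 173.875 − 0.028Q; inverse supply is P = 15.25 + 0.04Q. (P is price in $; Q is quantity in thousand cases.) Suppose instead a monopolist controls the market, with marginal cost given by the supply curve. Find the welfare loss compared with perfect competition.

$15739.03 thousand

Competitive equilibrium: 173.875 − 0.028Q = 15.25 + 0.04Q → Q* = 2332.72059, P* = 108.55882.
Marginal revenue: MR = 173.875 − 0.056Q. Set MR = MC: 173.875 − 0.056Q = 15.25 + 0.04Q → Q_m = 1652.34375.
Price P_m = 173.875 − 0.028·1652.34375 = 127.60938; MC(Q_m) = 15.25 + 0.04·1652.34375 = 81.34375.
Competitive Q* = 2332.72059, so ΔQ = 680.37684; wedge = 127.60938 − 81.34375 = 46.26563.
Deadweight loss = ½ × 680.37684 × 46.26563 = $15739.03 thousand.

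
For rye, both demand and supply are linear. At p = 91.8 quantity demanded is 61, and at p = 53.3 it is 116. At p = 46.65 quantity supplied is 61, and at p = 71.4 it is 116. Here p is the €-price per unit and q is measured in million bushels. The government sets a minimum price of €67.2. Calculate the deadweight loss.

Demand slope = (53.3 − 91.8)/(116 − 61) = −0.7, so p = 134.5 − 0.7q.
Supply slope = (71.4 − 46.65)/(116 − 61) = 0.45, so p = 19.2 + 0.45q.
Competitive equilibrium: 134.5 − 0.7q = 19.2 + 0.45q → q* = 100.2609, p* = 64.3174.
At the floor p = 67.2, quantity demanded = (134.5 − 67.2)/0.7 = 96.1429.
Sellers' marginal cost at q' = 96.1429: 19.2 + 0.45·96.1429 = 62.4643.
Δq = 100.2609 − 96.1429 = 4.118; wedge = 67.2 − 62.4643 = 4.7357.
Deadweight loss = ½ × 4.118 × 4.7357 = €9.75 million.

€9.75 million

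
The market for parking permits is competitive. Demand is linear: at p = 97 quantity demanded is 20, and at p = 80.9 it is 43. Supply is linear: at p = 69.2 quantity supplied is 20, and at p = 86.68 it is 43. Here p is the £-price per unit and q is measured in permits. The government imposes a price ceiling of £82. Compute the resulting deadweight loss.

Demand slope = (80.9 − 97)/(43 − 20) = −0.7, so p = 111 − 0.7q.
Supply slope = (86.68 − 69.2)/(43 − 20) = 0.76, so p = 54 + 0.76q.
Competitive equilibrium: 111 − 0.7q = 54 + 0.76q → q* = 39.0411, p* = 83.6712.
At the ceiling p = 82, quantity supplied = (82 − 54)/0.76 = 36.8421.
Willingness to pay at q' = 36.8421: 111 − 0.7·36.8421 = 85.2105.
Δq = 39.0411 − 36.8421 = 2.199; wedge = 85.2105 − 82 = 3.2105.
Welfare loss = ½ × 2.199 × 3.2105 = £3.53.

£3.53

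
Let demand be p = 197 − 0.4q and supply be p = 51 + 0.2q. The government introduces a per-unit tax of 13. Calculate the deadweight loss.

Competitive equilibrium: 197 − 0.4q = 51 + 0.2q → q* = 243.3333, p* = 99.6667.
With the tax, the buyer price exceeds the seller price by 13: (197 − 0.4q) − (51 + 0.2q) = 13 → q' = 221.6667.
Δq = 243.3333 − 221.6667 = 21.6666; the wedge equals the tax, 13.
Deadweight loss = ½ × 21.6666 × 13 = 140.83.

140.83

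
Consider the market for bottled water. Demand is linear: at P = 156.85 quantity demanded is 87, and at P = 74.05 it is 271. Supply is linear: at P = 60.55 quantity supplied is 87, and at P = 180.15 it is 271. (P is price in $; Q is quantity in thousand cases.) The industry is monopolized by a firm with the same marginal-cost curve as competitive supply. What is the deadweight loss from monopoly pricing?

Demand slope = (74.05 − 156.85)/(271 − 87) = −0.45, so P = 196 − 0.45Q.
Supply slope = (180.15 − 60.55)/(271 − 87) = 0.65, so P = 4 + 0.65Q.
Competitive equilibrium: 196 − 0.45Q = 4 + 0.65Q → Q* = 174.5455, P* = 117.4545.
Marginal revenue: MR = 196 − 0.9Q. Set MR = MC: 196 − 0.9Q = 4 + 0.65Q → Q_m = 123.871.
Price P_m = 196 − 0.45·123.871 = 140.2581; MC(Q_m) = 4 + 0.65·123.871 = 84.5162.
Competitive Q* = 174.5455, so ΔQ = 50.6745; wedge = 140.2581 − 84.5162 = 55.7419.
The triangle = ½ × 50.6745 × 55.7419 = $1412.35 thousand.

$1412.35 thousand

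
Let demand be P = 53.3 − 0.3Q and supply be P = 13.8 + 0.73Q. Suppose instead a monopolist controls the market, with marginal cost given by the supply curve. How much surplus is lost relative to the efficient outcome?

Competitive equilibrium: 53.3 − 0.3Q = 13.8 + 0.73Q → Q* = 38.3495, P* = 41.7951.
Marginal revenue: MR = 53.3 − 0.6Q. Set MR = MC: 53.3 − 0.6Q = 13.8 + 0.73Q → Q_m = 29.6992.
Price P_m = 53.3 − 0.3·29.6992 = 44.3902; MC(Q_m) = 13.8 + 0.73·29.6992 = 35.4804.
Competitive Q* = 38.3495, so ΔQ = 8.6503; wedge = 44.3902 − 35.4804 = 8.9098.
DWL = ½ × 8.6503 × 8.9098 = 38.54.

38.54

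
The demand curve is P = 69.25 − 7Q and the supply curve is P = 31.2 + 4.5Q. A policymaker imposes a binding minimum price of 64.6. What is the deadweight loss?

40.21

Competitive equilibrium: 69.25 − 7Q = 31.2 + 4.5Q → Q* = 3.3087, P* = 46.0891.
At the floor P = 64.6, quantity demanded = (69.25 − 64.6)/7 = 0.6643.
Sellers' marginal cost at Q' = 0.6643: 31.2 + 4.5·0.6643 = 34.1894.
ΔQ = 3.3087 − 0.6643 = 2.6444; wedge = 64.6 − 34.1894 = 30.4106.
The triangle = ½ × 2.6444 × 30.4106 = 40.21.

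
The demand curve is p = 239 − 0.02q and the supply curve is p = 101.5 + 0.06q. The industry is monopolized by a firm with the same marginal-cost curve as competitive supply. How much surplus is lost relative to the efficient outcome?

4726.56

Competitive equilibrium: 239 − 0.02q = 101.5 + 0.06q → q* = 1718.75, p* = 204.625.
Marginal revenue: MR = 239 − 0.04q. Set MR = MC: 239 − 0.04q = 101.5 + 0.06q → q_m = 1375.
Price p_m = 239 − 0.02·1375 = 211.5; MC(q_m) = 101.5 + 0.06·1375 = 184.
Competitive q* = 1718.75, so Δq = 343.75; wedge = 211.5 − 184 = 27.5.
Deadweight loss = ½ × 343.75 × 27.5 = 4726.56.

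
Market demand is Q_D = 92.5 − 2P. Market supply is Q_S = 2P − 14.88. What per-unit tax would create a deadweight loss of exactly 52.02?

In inverse form: demand P = 46.25 − 0.5Q, supply P = 7.44 + 0.5Q.
Competitive equilibrium: 46.25 − 0.5Q = 7.44 + 0.5Q → Q* = 38.81, P* = 26.845.
A tax t gives ΔQ = t/1 and wedge t, so DWL = t²/2.
t²/2 = 52.02 → t² = 104.04 → t = 10.2.

10.2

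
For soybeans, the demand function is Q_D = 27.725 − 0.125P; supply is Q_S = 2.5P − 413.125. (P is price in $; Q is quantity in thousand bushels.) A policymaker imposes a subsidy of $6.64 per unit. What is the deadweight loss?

$2.62 thousand

In inverse form: demand P = 221.8 − 8Q, supply P = 165.25 + 0.4Q.
Competitive equilibrium: 221.8 − 8Q = 165.25 + 0.4Q → Q* = 6.7321, P* = 167.9429.
The subsidy lowers effective supply by 6.64: P = 158.61 + 0.4Q.
New quantity: 221.8 − 8Q = 158.61 + 0.4Q → Q' = 7.5226.
Overproduction ΔQ = 7.5226 − 6.7321 = 0.7905; wedge = subsidy = 6.64.
Deadweight loss = ½ × 0.7905 × 6.64 = $2.62 thousand.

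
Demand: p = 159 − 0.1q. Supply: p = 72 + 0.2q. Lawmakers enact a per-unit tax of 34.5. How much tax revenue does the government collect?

Competitive equilibrium: 159 − 0.1q = 72 + 0.2q → q* = 290, p* = 130.
With the tax, the buyer price exceeds the seller price by 34.5: (159 − 0.1q) − (72 + 0.2q) = 34.5 → q' = 175.
Tax revenue = 34.5 × 175 = 6037.50.

6037.50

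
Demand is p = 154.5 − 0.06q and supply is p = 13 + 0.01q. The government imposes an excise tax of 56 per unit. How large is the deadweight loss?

Competitive equilibrium: 154.5 − 0.06q = 13 + 0.01q → q* = 2021.4286, p* = 33.2143.
With the tax, the buyer price exceeds the seller price by 56: (154.5 − 0.06q) − (13 + 0.01q) = 56 → q' = 1221.4286.
Δq = 2021.4286 − 1221.4286 = 800; the wedge equals the tax, 56.
The triangle = ½ × 800 × 56 = 22400.

22400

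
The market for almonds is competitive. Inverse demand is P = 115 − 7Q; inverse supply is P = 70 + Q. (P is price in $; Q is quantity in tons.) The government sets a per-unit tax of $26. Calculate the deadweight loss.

$42.25

Competitive equilibrium: 115 − 7Q = 70 + Q → Q* = 5.625, P* = 75.625.
With the tax, the buyer price exceeds the seller price by 26: (115 − 7Q) − (70 + Q) = 26 → Q' = 2.375.
ΔQ = 5.625 − 2.375 = 3.25; the wedge equals the tax, 26.
Welfare loss = ½ × 3.25 × 26 = $42.25.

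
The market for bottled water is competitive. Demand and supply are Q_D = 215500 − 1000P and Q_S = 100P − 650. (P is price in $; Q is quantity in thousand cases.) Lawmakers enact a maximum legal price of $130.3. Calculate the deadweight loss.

$241034.20 thousand

In inverse form: demand P = 215.5 − 0.001Q, supply P = 6.5 + 0.01Q.
Competitive equilibrium: 215.5 − 0.001Q = 6.5 + 0.01Q → Q* = 19000, P* = 196.5.
At the ceiling P = 130.3, quantity supplied = (130.3 − 6.5)/0.01 = 12380.
Willingness to pay at Q' = 12380: 215.5 − 0.001·12380 = 203.12.
ΔQ = 19000 − 12380 = 6620; wedge = 203.12 − 130.3 = 72.82.
The triangle = ½ × 6620 × 72.82 = $241034.20 thousand.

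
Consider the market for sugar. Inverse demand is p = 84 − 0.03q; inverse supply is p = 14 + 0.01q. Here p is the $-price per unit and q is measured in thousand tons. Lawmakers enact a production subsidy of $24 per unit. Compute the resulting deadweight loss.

Competitive equilibrium: 84 − 0.03q = 14 + 0.01q → q* = 1750, p* = 31.5.
The subsidy lowers effective supply by 24: p = 0.01q − 10.
New quantity: 84 − 0.03q = 0.01q − 10 → q' = 2350.
Overproduction Δq = 2350 − 1750 = 600; wedge = subsidy = 24.
The triangle = ½ × 600 × 24 = $7200 thousand.

$7200 thousand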